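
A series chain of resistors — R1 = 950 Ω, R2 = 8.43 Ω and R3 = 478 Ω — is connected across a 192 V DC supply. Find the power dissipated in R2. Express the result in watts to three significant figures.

The current is common to all series resistors; compute it, then apply P = I²R for the target.
R_total = 950 + 8.43 + 478 = 1436 Ω
I = V / R_total = 192 / 1436 = 0.1337 A
P_R2 = I² × R2 = (0.1337)² × 8.43 = 0.1506 W

0.151 W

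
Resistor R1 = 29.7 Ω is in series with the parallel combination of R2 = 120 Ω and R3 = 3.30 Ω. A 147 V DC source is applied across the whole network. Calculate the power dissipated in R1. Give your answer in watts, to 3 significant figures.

593 W

Reduce the parallel pair to R_p first; the network is then a simple series string.
R_p = (120×3.30)/(120+3.30) = 3.212 Ω
R_total = 29.7 + 3.212 = 32.91 Ω
I = V / R_total = 147 / 32.91 = 4.466 A
All the current flows through R1; use P = I²R.
P_R1 = (4.466)² × 29.7 = 592.5 W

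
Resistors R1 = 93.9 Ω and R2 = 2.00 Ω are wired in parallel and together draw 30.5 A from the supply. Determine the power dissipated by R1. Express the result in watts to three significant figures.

Only the total current is stated, so first find the parallel equivalent to get the voltage across the combination.
1/R_eq = 1/93.9 + 1/2.00 ⇒ R_eq = 1.958 Ω
V = I_total × R_eq = 30.50 × 1.958 = 59.73 V
P_R1 = V² / R1 = (59.73)² / 93.9 = 37.99 W

38.0 W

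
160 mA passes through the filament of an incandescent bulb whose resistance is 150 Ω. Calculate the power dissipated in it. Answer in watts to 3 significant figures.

3.84 W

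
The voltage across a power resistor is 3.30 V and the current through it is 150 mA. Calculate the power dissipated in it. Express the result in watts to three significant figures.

With V and I both given, power follows immediately from P = V I.
P = 3.30 V × 0.1500 A = 0.4950 W

0.495 W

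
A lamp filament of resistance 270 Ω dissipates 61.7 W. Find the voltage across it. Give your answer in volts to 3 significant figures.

129 V

From P = V I = I²R = V²/R, with the two given quantities we get V = √(P R).
V = √(61.7 × 270) = 129.1 V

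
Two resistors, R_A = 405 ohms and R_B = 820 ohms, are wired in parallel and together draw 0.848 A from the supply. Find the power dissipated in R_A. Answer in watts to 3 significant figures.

130 W

The branches share the same voltage, but only the total current is given — find V from the equivalent resistance first.
1/R_eq = 1/405 + 1/820 ⇒ R_eq = 271.1 Ω
V = I_total × R_eq = 0.8480 × 271.1 = 229.9 V
P_R_A = V² / R_A = (229.9)² / 405 = 130.5 W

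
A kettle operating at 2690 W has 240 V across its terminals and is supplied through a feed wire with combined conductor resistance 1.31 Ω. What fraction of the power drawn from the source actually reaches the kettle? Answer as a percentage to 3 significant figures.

94.2 %

I = P / V = 2690 / 240 = 11.21 A through the feed wire.
P_line = I² R_line = (11.21)² × 1.31 = 164.6 W
P_source = P_load + P_line = 2690 + 164.6 = 2855 W
η = P_load / P_source = 2690 / 2855 = 0.9423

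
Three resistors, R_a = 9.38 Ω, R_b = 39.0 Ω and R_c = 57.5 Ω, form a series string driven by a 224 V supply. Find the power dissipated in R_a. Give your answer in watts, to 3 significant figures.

The current is common to all series resistors; compute it, then apply P = I²R for the target.
R_total = 9.38 + 39.0 + 57.5 = 105.9 Ω
I = V / R_total = 224 / 105.9 = 2.116 A
P_R_a = I² × R_a = (2.116)² × 9.38 = 41.98 W

42.0 W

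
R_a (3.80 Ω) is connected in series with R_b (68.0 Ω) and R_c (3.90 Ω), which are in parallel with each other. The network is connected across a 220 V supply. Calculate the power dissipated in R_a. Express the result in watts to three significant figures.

3280 W

Collapse R_b‖R_c to a single equivalent, reducing the network to two series elements.
R_p = (68.0×3.90)/(68.0+3.90) = 3.688 Ω
R_total = 3.80 + 3.688 = 7.488 Ω
I = V / R_total = 220 / 7.488 = 29.38 A
The full supply current passes through R_a: P = I²R.
P_R_a = (29.38)² × 3.80 = 3280 W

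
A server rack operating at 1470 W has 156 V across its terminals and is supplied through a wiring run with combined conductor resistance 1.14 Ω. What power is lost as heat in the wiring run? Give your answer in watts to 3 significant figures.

The wiring run and load are in series, so the same current flows in both; the loss is I²R_line.
I = P / V = 1470 / 156 = 9.423 A through the wiring run.
P_line = I² R_line = (9.423)² × 1.14 = 101.2 W

101 W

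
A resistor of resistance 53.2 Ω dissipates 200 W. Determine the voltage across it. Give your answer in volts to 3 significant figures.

103 V

Inverting the appropriate power form: V = √(P R).
V = √(200 × 53.2) = 103.2 V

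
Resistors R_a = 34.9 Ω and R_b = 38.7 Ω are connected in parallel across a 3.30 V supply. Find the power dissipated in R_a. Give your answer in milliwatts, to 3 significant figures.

The supply voltage appears across each parallel branch — just use P = V²/R_a.
P_R_a = V² / R_a = (3.30)² / 34.9 Ω = 0.3120 W

312 mW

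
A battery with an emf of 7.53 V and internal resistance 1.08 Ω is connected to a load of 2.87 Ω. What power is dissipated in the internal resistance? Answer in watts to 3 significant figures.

r is in series with the load, so it carries the full circuit current — the loss in it is I²r.
I = ε / (r + R) = 7.53 / (1.08 + 2.87) = 1.906 A
P_int = I² r = (1.906)² × 1.08 = 3.925 W

3.92 W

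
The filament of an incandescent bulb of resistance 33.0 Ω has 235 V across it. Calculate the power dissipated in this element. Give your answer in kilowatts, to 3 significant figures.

We know the drop across the element and its resistance — P = V²/R, one step.
P = (235 V)² / 33.0 Ω = 1673 W

1.67 kW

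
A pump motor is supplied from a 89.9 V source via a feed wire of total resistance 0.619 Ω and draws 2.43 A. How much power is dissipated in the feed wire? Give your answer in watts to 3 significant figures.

3.66 W

Line loss is just I²R for the cable — we know both I and R_line directly.
The feed wire carries the full 2.43 A.
P_line = I² R_line = (2.430)² × 0.619 = 3.655 W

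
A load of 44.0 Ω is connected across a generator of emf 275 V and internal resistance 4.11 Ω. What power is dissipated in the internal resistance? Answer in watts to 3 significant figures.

Internal loss is I²r, with I set by the total series resistance r+R.
I = ε / (r + R) = 275 / (4.11 + 44.0) = 5.716 A
P_int = I² r = (5.716)² × 4.11 = 134.3 W

134 W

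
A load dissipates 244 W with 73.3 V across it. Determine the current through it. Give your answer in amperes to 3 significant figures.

Rearranging the power relation for the two known quantities gives I = P / V.
I = 244 / 73.3 = 3.329 A

3.33 A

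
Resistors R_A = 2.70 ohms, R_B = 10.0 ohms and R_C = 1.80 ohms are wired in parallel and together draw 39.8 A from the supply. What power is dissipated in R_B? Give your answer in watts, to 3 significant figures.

We need the common branch voltage; get it from I_total × R_eq, then P = V²/R for the branch.
1/R_eq = 1/2.70 + 1/10.0 + 1/1.80 ⇒ R_eq = 0.9747 Ω
V = I_total × R_eq = 39.80 × 0.9747 = 38.79 V
P_R_B = V² / R_B = (38.79)² / 10.0 = 150.5 W

150 W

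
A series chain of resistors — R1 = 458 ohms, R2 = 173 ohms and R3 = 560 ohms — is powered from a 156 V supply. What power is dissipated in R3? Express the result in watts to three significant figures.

9.61 W

Every series element carries the same I. Get I from the total resistance, then P = I² × R3.
R_total = 458 + 173 + 560 = 1191 Ω
I = V / R_total = 156 / 1191 = 0.1310 A
P_R3 = I² × R3 = (0.1310)² × 560 = 9.608 W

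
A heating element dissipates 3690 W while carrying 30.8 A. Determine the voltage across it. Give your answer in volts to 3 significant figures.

The two known quantities fix the third via V = P / I.
V = 3690 / 30.80 = 119.8 V

120 V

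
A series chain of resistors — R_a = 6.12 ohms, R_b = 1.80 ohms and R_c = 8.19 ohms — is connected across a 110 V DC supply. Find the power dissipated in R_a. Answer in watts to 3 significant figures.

285 W

Every series element carries the same I. Get I from the total resistance, then P = I² × R_a.
R_total = 6.12 + 1.80 + 8.19 = 16.11 Ω
I = V / R_total = 110 / 16.11 = 6.828 A
P_R_a = I² × R_a = (6.828)² × 6.12 = 285.3 W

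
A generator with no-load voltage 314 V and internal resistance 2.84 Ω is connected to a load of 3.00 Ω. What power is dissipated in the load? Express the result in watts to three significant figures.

8670 W

Load and internal resistance form a series loop — compute the loop current, then the load power via I²R.
I = ε / (r + R) = 314 / (2.84 + 3.00) = 53.77 A
P_load = I² R = (53.77)² × 3.00 = 8673 W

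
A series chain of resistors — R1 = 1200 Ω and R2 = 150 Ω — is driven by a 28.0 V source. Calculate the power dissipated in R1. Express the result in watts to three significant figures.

0.516 W

Since the resistors are in series they all carry the loop current I = V/R_total; the power in any one is I²R.
R_total = 1200 + 150 = 1350 Ω
I = V / R_total = 28.0 / 1350 = 0.02074 A
P_R1 = I² × R1 = (0.02074)² × 1200 = 0.5162 W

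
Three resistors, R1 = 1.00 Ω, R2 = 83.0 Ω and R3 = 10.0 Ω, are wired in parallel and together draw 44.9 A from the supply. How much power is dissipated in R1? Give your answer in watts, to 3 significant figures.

The branches share the same voltage, but only the total current is given — find V from the equivalent resistance first.
1/R_eq = 1/1.00 + 1/83.0 + 1/10.0 ⇒ R_eq = 0.8992 Ω
V = I_total × R_eq = 44.90 × 0.8992 = 40.38 V
P_R1 = V² / R1 = (40.38)² / 1.00 = 1630 W

1630 W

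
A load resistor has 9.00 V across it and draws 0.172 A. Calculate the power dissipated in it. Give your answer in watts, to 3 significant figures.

1.55 W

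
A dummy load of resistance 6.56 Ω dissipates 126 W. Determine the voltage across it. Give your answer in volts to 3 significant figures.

Inverting the appropriate power form: V = √(P R).
V = √(126 × 6.56) = 28.75 V

28.7 V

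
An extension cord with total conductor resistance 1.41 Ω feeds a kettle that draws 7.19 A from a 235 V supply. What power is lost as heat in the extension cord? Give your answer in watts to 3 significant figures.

Line loss is just I²R for the cable — we know both I and R_line directly.
The extension cord carries the full 7.19 A.
P_line = I² R_line = (7.190)² × 1.41 = 72.89 W

72.9 W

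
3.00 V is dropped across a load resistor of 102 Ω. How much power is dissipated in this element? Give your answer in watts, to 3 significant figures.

0.0882 W

With V across and R both known, P = V²/R gives the dissipation directly.
P = (3.00 V)² / 102 Ω = 0.08824 W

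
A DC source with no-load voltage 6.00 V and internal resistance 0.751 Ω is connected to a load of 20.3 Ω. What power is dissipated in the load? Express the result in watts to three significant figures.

1.65 W

With r and R in series, I = ε/(r+R); the load dissipates I²R.
I = ε / (r + R) = 6.00 / (0.751 + 20.3) = 0.2850 A
P_load = I² R = (0.2850)² × 20.3 = 1.649 W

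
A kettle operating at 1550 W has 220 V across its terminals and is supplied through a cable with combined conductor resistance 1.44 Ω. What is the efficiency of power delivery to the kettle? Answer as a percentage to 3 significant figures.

I = P / V = 1550 / 220 = 7.045 A through the cable.
P_line = I² R_line = (7.045)² × 1.44 = 71.48 W
P_source = P_load + P_line = 1550 + 71.48 = 1621 W
η = P_load / P_source = 1550 / 1621 = 0.9559

95.6 %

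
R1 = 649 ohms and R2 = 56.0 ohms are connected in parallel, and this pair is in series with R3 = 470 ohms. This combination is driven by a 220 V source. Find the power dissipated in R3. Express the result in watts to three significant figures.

Combine R1 and R2 into their parallel equivalent first, reducing the network to two series resistors.
R_p = (649×56.0)/(649+56.0) = 51.55 Ω
R_total = R_p + 470 = 51.55 + 470 = 521.6 Ω
I = V / R_total = 220 / 521.6 = 0.4218 A
R3 is the series element, so its power is I²R.
P_R3 = (0.4218)² × 470 = 83.63 W

83.6 W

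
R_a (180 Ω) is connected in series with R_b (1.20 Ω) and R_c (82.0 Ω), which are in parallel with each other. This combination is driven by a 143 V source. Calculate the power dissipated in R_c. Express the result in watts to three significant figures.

0.0106 W

Reduce the parallel pair to R_p first; the network is then a simple series string.
R_p = (1.20×82.0)/(1.20+82.0) = 1.183 Ω
R_total = 180 + 1.183 = 181.2 Ω
I = V / R_total = 143 / 181.2 = 0.7893 A
Voltage across the parallel pair: V_p = I × R_p = 0.7893 × 1.183 = 0.9335 V
R_c sees V_p directly, so P = V_p² / R_c.
P_R_c = (0.9335)² / 82.0 = 0.01063 W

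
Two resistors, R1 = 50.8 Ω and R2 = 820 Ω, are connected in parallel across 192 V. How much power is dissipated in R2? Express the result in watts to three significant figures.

Each parallel branch sees the full supply voltage, so P = V²/R applies directly to the target branch.
P_R2 = V² / R2 = (192)² / 820 Ω = 44.96 W

45.0 W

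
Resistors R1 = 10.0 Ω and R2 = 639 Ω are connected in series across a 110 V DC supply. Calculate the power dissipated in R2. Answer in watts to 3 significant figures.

Series elements share the same current, so find I first, then use P = I²R.
R_total = 10.0 + 639 = 649.0 Ω
I = V / R_total = 110 / 649.0 = 0.1695 A
P_R2 = I² × R2 = (0.1695)² × 639 = 18.36 W

18.4 W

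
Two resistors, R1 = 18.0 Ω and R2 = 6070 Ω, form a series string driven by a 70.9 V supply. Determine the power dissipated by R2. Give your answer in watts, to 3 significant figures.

Since the resistors are in series they all carry the loop current I = V/R_total; the power in any one is I²R.
R_total = 18.0 + 6070 = 6088 Ω
I = V / R_total = 70.9 / 6088 = 0.01165 A
P_R2 = I² × R2 = (0.01165)² × 6070 = 0.8233 W

0.823 W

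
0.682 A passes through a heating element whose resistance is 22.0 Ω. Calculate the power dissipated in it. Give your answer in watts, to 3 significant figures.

10.2 W

The current through and the resistance of the element are both given; use P = I²R.
P = (0.6820 A)² × 22.0 Ω = 10.23 W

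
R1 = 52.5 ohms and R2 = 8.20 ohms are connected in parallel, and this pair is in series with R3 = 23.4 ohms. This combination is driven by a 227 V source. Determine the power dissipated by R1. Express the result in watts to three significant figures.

53.1 W

Reduce the parallel combination to a single R_p; the circuit then becomes R_p in series with the remaining resistor.
R_p = (52.5×8.20)/(52.5+8.20) = 7.092 Ω
R_total = R_p + 23.4 = 7.092 + 23.4 = 30.49 Ω
I = V / R_total = 227 / 30.49 = 7.445 A
Voltage across the parallel pair: V_p = I × R_p = 7.445 × 7.092 = 52.80 V
R1 sits across V_p; its power is V_p²/R.
P_R1 = (52.80)² / 52.5 = 53.10 W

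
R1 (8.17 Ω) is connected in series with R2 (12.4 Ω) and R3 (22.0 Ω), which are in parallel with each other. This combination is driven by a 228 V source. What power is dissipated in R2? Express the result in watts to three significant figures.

1020 W

Collapse R2‖R3 to a single equivalent, reducing the network to two series elements.
R_p = (12.4×22.0)/(12.4+22.0) = 7.930 Ω
R_total = 8.17 + 7.930 = 16.10 Ω
I = V / R_total = 228 / 16.10 = 14.16 A
Voltage across the parallel pair: V_p = I × R_p = 14.16 × 7.930 = 112.3 V
With V_p across R2, its power is V_p²/R2.
P_R2 = (112.3)² / 12.4 = 1017 W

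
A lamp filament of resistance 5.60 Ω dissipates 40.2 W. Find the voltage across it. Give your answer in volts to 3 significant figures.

Inverting the appropriate power form: V = √(P R).
V = √(40.2 × 5.60) = 15.00 V

15.0 V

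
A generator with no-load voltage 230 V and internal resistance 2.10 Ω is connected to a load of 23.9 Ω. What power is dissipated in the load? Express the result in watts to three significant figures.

1870 W

Find the circuit current first, then P = I²R for the load (series elements share I).
I = ε / (r + R) = 230 / (2.10 + 23.9) = 8.846 A
P_load = I² R = (8.846)² × 23.9 = 1870 W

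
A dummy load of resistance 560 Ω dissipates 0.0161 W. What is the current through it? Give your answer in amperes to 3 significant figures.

0.00536 A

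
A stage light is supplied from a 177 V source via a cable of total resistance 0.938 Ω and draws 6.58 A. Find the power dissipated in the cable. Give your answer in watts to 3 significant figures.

Only the current and the line resistance are needed for the I²R loss.
The cable carries the full 6.58 A.
P_line = I² R_line = (6.580)² × 0.938 = 40.61 W

40.6 W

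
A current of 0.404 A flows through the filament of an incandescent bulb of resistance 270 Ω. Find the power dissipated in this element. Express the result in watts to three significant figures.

Knowing I and R, the power is just I²R — no need to find V first.
P = (0.4040 A)² × 270 Ω = 44.07 W

44.1 W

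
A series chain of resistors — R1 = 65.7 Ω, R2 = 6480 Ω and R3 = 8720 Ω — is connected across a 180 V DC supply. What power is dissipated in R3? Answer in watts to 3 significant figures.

In a series string the same current flows through every resistor — find that current, then P = I²R for the one we want.
R_total = 65.7 + 6480 + 8720 = 15270 Ω
I = V / R_total = 180 / 15270 = 0.01179 A
P_R3 = I² × R3 = (0.01179)² × 8720 = 1.212 W

1.21 W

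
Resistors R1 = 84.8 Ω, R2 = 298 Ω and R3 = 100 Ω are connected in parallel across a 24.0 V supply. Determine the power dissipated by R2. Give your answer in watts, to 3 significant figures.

1.93 W

The supply voltage appears across each parallel branch — just use P = V²/R2.
P_R2 = V² / R2 = (24.0)² / 298 Ω = 1.933 W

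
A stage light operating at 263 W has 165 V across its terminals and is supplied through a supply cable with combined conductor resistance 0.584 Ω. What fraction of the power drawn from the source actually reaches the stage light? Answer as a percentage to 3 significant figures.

99.4 %

I = P / V = 263 / 165 = 1.594 A through the supply cable.
P_line = I² R_line = (1.594)² × 0.584 = 1.484 W
P_source = P_load + P_line = 263.0 + 1.484 = 264.5 W
η = P_load / P_source = 263.0 / 264.5 = 0.9944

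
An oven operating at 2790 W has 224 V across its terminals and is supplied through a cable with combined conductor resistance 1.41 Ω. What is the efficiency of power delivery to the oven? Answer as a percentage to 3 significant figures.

92.7 %

I = P / V = 2790 / 224 = 12.46 A through the cable.
P_line = I² R_line = (12.46)² × 1.41 = 218.7 W
P_source = P_load + P_line = 2790 + 218.7 = 3009 W
η = P_load / P_source = 2790 / 3009 = 0.9273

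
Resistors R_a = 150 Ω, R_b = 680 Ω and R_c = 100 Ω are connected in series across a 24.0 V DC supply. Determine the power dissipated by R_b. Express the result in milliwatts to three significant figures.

453 mW

The current is common to all series resistors; compute it, then apply P = I²R for the target.
R_total = 150 + 680 + 100 = 930.0 Ω
I = V / R_total = 24.0 / 930.0 = 0.02581 A
P_R_b = I² × R_b = (0.02581)² × 680 = 0.4529 W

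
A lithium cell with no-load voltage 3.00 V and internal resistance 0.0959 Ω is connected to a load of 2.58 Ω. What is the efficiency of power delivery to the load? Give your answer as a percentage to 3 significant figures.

η = P_load/(P_load+P_int) = I²R/(I²R+I²r) = R/(R+r) — the I² cancels for series elements.
η = R / (R + r) = 2.58 / (2.58 + 0.0959) = 0.9642

96.4 %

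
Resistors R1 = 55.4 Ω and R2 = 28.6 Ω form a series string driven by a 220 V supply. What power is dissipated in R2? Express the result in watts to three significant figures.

196 W

Series elements share the same current, so find I first, then use P = I²R.
R_total = 55.4 + 28.6 = 84.00 Ω
I = V / R_total = 220 / 84.00 = 2.619 A
P_R2 = I² × R2 = (2.619)² × 28.6 = 196.2 W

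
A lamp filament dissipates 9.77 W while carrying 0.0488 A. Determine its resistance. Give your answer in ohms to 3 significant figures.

Inverting the appropriate power form: R = P / I².
R = 9.77 / (0.04880)² = 4103 Ω

4100 Ω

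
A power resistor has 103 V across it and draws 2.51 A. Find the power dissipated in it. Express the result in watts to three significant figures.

259 W

Both the voltage across and the current through the element are known, so P = V I applies directly.
P = 103 V × 2.510 A = 258.5 W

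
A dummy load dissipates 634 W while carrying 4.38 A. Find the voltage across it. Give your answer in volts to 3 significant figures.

145 V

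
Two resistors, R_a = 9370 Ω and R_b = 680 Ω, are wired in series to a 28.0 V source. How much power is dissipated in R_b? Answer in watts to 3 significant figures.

0.00528 W

Every series element carries the same I. Get I from the total resistance, then P = I² × R_b.
R_total = 9370 + 680 = 10050 Ω
I = V / R_total = 28.0 / 10050 = 0.002786 A
P_R_b = I² × R_b = (0.002786)² × 680 = 0.005278 W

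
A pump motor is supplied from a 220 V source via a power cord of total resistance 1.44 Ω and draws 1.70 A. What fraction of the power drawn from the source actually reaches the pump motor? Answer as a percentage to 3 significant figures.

98.9 %

The power cord carries the full 1.70 A.
P_line = I² R_line = (1.700)² × 1.44 = 4.162 W
P_source = V I = 220 × 1.700 = 374.0 W; P_load = 369.8 W
η = P_load / P_source = 369.8 / 374.0 = 0.9889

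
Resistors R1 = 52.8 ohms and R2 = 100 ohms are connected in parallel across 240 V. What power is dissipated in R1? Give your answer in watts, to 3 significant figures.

Each parallel branch sees the full supply voltage, so P = V²/R applies directly to the target branch.
P_R1 = V² / R1 = (240)² / 52.8 Ω = 1091 W

1090 W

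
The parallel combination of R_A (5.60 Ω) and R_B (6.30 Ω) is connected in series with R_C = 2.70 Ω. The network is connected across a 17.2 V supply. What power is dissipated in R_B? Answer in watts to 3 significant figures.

Collapse the R_A‖R_B pair into one equivalent R_p; then R_p and R_C form a series string.
R_p = (5.60×6.30)/(5.60+6.30) = 2.965 Ω
R_total = R_p + 2.70 = 2.965 + 2.70 = 5.665 Ω
I = V / R_total = 17.2 / 5.665 = 3.036 A
Voltage across the parallel pair: V_p = I × R_p = 3.036 × 2.965 = 9.002 V
R_B has V_p across it, so P = V_p²/R_B.
P_R_B = (9.002)² / 6.30 = 12.86 W

12.9 W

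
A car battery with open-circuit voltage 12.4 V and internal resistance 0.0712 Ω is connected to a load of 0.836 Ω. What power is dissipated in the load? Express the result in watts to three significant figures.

With r and R in series, I = ε/(r+R); the load dissipates I²R.
I = ε / (r + R) = 12.4 / (0.0712 + 0.836) = 13.67 A
P_load = I² R = (13.67)² × 0.836 = 156.2 W

156 W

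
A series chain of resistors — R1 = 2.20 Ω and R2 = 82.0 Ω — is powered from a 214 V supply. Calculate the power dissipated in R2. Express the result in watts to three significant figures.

530 W

The current is common to all series resistors; compute it, then apply P = I²R for the target.
R_total = 2.20 + 82.0 = 84.20 Ω
I = V / R_total = 214 / 84.20 = 2.542 A
P_R2 = I² × R2 = (2.542)² × 82.0 = 529.7 W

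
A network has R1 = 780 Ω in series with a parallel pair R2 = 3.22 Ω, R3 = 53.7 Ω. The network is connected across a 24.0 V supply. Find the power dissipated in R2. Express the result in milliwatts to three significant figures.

Collapse R2‖R3 to a single equivalent, reducing the network to two series elements.
R_p = (3.22×53.7)/(3.22+53.7) = 3.038 Ω
R_total = 780 + 3.038 = 783.0 Ω
I = V / R_total = 24.0 / 783.0 = 0.03065 A
Voltage across the parallel pair: V_p = I × R_p = 0.03065 × 3.038 = 0.09311 V
R2 sees V_p directly, so P = V_p² / R2.
P_R2 = (0.09311)² / 3.22 = 0.002692 W

2.69 mW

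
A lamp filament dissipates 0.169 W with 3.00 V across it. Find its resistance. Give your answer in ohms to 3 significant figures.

53.3 Ω

The two known quantities fix the third via R = V² / P.
R = (3.00)² / 0.169 = 53.25 Ω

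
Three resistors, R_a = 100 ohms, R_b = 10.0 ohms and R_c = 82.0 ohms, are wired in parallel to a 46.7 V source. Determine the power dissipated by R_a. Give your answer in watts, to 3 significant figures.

21.8 W

R_a sits directly across the source, so P = V²/R with V = 46.7 V.
P_R_a = V² / R_a = (46.7)² / 100 Ω = 21.81 W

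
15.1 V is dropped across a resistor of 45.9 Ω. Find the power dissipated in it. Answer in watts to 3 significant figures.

V and R are stated; P = V²/R avoids computing the current.
P = (15.1 V)² / 45.9 Ω = 4.968 W

4.97 W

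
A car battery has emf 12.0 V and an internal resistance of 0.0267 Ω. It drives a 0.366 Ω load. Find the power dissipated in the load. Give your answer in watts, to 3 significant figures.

342 W

Find the circuit current first, then P = I²R for the load (series elements share I).
I = ε / (r + R) = 12.0 / (0.0267 + 0.366) = 30.56 A
P_load = I² R = (30.56)² × 0.366 = 341.8 W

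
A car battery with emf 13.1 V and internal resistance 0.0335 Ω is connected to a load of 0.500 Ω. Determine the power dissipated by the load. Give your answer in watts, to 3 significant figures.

The internal resistance and the load are in series, so the same I flows through both; get I from ε/(r+R), then I²R for the load.
I = ε / (r + R) = 13.1 / (0.0335 + 0.500) = 24.55 A
P_load = I² R = (24.55)² × 0.500 = 301.5 W

301 W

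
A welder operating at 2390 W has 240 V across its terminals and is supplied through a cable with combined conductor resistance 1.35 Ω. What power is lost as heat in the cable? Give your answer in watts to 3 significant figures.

134 W

The cable and load are in series, so the same current flows in both; the loss is I²R_line.
I = P / V = 2390 / 240 = 9.958 A through the cable.
P_line = I² R_line = (9.958)² × 1.35 = 133.9 W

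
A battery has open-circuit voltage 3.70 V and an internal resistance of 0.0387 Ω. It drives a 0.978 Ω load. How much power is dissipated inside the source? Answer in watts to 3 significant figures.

The internal resistance carries the same current as the load; P_int = I²r.
I = ε / (r + R) = 3.70 / (0.0387 + 0.978) = 3.639 A
P_int = I² r = (3.639)² × 0.0387 = 0.5125 W

0.513 W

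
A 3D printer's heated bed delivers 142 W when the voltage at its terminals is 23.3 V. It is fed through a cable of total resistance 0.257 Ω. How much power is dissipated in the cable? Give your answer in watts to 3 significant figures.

9.55 W

The cable is a series resistance carrying the load current; its dissipation is I²R_line.
I = P / V = 142 / 23.3 = 6.094 A through the cable.
P_line = I² R_line = (6.094)² × 0.257 = 9.545 W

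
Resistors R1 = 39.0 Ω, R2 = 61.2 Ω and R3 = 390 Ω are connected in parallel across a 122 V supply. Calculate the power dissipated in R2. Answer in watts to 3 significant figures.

R2 sits directly across the source, so P = V²/R with V = 122 V.
P_R2 = V² / R2 = (122)² / 61.2 Ω = 243.2 W

243 W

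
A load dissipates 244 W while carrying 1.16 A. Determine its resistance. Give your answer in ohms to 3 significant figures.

181 Ω

Rearranging the power relation for the two known quantities gives R = P / I².
R = 244 / (1.160)² = 181.3 Ω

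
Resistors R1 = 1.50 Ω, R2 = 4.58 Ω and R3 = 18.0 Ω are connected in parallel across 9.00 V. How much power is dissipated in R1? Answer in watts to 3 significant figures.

Every branch has 9.00 V across it, so for R1 the power is simply V²/R.
P_R1 = V² / R1 = (9.00)² / 1.50 Ω = 54.00 W

54.0 W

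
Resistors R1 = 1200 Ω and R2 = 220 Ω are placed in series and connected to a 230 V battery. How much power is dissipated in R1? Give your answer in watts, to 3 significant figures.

The current is common to all series resistors; compute it, then apply P = I²R for the target.
R_total = 1200 + 220 = 1420 Ω
I = V / R_total = 230 / 1420 = 0.1620 A
P_R1 = I² × R1 = (0.1620)² × 1200 = 31.48 W

31.5 W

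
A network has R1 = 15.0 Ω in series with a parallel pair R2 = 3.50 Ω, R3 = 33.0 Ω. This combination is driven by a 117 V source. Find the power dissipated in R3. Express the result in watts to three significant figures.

Replace R2 and R3 with their parallel equivalent so the circuit becomes R1 in series with R_p.
R_p = (3.50×33.0)/(3.50+33.0) = 3.164 Ω
R_total = 15.0 + 3.164 = 18.16 Ω
I = V / R_total = 117 / 18.16 = 6.441 A
Voltage across the parallel pair: V_p = I × R_p = 6.441 × 3.164 = 20.38 V
R3 is across V_p, so use P = V²/R for that branch.
P_R3 = (20.38)² / 33.0 = 12.59 W

12.6 W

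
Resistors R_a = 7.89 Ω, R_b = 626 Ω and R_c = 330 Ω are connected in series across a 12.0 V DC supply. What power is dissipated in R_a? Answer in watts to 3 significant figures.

Series elements share the same current, so find I first, then use P = I²R.
R_total = 7.89 + 626 + 330 = 963.9 Ω
I = V / R_total = 12.0 / 963.9 = 0.01245 A
P_R_a = I² × R_a = (0.01245)² × 7.89 = 0.001223 W

0.00122 W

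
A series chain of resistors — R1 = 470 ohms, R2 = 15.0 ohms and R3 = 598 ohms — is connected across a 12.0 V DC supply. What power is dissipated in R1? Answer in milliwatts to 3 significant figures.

The current is common to all series resistors; compute it, then apply P = I²R for the target.
R_total = 470 + 15.0 + 598 = 1083 Ω
I = V / R_total = 12.0 / 1083 = 0.01108 A
P_R1 = I² × R1 = (0.01108)² × 470 = 0.05770 W

57.7 mW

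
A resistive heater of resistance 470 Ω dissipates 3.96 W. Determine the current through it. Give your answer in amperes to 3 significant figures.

The two known quantities fix the third via I = √(P / R).
I = √(3.96 / 470) = 0.09179 A

0.0918 A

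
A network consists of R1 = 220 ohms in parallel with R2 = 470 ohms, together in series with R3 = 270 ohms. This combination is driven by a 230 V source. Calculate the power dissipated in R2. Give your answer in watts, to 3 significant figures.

Collapse the R1‖R2 pair into one equivalent R_p; then R_p and R3 form a series string.
R_p = (220×470)/(220+470) = 149.9 Ω
R_total = R_p + 270 = 149.9 + 270 = 419.9 Ω
I = V / R_total = 230 / 419.9 = 0.5478 A
Voltage across the parallel pair: V_p = I × R_p = 0.5478 × 149.9 = 82.09 V
R2 has V_p across it, so P = V_p²/R2.
P_R2 = (82.09)² / 470 = 14.34 W

14.3 W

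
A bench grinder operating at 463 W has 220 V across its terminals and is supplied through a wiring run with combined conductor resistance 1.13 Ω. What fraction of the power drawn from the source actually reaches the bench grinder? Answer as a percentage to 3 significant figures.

I = P / V = 463 / 220 = 2.105 A through the wiring run.
P_line = I² R_line = (2.105)² × 1.13 = 5.005 W
P_source = P_load + P_line = 463.0 + 5.005 = 468.0 W
η = P_load / P_source = 463.0 / 468.0 = 0.9893

98.9 %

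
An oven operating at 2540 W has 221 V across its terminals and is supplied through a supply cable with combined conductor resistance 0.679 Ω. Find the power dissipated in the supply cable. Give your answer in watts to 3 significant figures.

89.7 W

Line loss is just I²R for the cable — we know both I and R_line directly.
I = P / V = 2540 / 221 = 11.49 A through the supply cable.
P_line = I² R_line = (11.49)² × 0.679 = 89.69 W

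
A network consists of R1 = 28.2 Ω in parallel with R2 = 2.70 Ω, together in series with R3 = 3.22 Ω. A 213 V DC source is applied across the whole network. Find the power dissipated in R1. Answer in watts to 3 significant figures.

302 W

Combine R1 and R2 into their parallel equivalent first, reducing the network to two series resistors.
R_p = (28.2×2.70)/(28.2+2.70) = 2.464 Ω
R_total = R_p + 3.22 = 2.464 + 3.22 = 5.684 Ω
I = V / R_total = 213 / 5.684 = 37.47 A
Voltage across the parallel pair: V_p = I × R_p = 37.47 × 2.464 = 92.34 V
R1 sits across V_p; its power is V_p²/R.
P_R1 = (92.34)² / 28.2 = 302.3 W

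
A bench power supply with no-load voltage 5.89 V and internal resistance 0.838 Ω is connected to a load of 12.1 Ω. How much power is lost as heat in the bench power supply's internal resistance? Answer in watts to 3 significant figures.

Internal loss is I²r, with I set by the total series resistance r+R.
I = ε / (r + R) = 5.89 / (0.838 + 12.1) = 0.4552 A
P_int = I² r = (0.4552)² × 0.838 = 0.1737 W

0.174 W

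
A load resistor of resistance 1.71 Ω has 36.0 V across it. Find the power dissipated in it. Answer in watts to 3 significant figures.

We know the drop across the element and its resistance — P = V²/R, one step.
P = (36.0 V)² / 1.71 Ω = 757.9 W

758 W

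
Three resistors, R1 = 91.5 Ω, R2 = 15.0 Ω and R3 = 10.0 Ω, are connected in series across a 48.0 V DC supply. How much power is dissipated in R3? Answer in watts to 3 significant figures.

1.70 W

In a series string the same current flows through every resistor — find that current, then P = I²R for the one we want.
R_total = 91.5 + 15.0 + 10.0 = 116.5 Ω
I = V / R_total = 48.0 / 116.5 = 0.4120 A
P_R3 = I² × R3 = (0.4120)² × 10.0 = 1.698 W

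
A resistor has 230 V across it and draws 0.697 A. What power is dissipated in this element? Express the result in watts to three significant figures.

Since both terminal voltage and current are stated, P = V I gives the power in one step.
P = 230 V × 0.6970 A = 160.3 W

160 W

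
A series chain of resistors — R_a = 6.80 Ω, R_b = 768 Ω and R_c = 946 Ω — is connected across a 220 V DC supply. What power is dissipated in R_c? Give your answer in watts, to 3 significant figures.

15.5 W

Since the resistors are in series they all carry the loop current I = V/R_total; the power in any one is I²R.
R_total = 6.80 + 768 + 946 = 1721 Ω
I = V / R_total = 220 / 1721 = 0.1278 A
P_R_c = I² × R_c = (0.1278)² × 946 = 15.46 W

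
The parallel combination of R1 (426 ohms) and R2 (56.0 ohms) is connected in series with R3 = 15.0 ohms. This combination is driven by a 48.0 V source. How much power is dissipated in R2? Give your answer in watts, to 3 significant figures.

Reduce the parallel combination to a single R_p; the circuit then becomes R_p in series with the remaining resistor.
R_p = (426×56.0)/(426+56.0) = 49.49 Ω
R_total = R_p + 15.0 = 49.49 + 15.0 = 64.49 Ω
I = V / R_total = 48.0 / 64.49 = 0.7443 A
Voltage across the parallel pair: V_p = I × R_p = 0.7443 × 49.49 = 36.84 V
R2 has V_p across it, so P = V_p²/R2.
P_R2 = (36.84)² / 56.0 = 24.23 W

24.2 W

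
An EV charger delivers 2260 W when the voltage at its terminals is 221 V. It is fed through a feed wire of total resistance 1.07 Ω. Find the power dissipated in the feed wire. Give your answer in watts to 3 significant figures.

112 W

The feed wire and load are in series, so the same current flows in both; the loss is I²R_line.
I = P / V = 2260 / 221 = 10.23 A through the feed wire.
P_line = I² R_line = (10.23)² × 1.07 = 111.9 W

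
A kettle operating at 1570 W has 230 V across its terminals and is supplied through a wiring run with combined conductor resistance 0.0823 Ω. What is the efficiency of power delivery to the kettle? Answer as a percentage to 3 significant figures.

99.8 %

I = P / V = 1570 / 230 = 6.826 A through the wiring run.
P_line = I² R_line = (6.826)² × 0.0823 = 3.835 W
P_source = P_load + P_line = 1570 + 3.835 = 1574 W
η = P_load / P_source = 1570 / 1574 = 0.9976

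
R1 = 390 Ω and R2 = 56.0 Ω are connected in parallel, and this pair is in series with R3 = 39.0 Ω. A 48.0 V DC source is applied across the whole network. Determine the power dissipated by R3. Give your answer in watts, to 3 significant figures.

11.6 W

Collapse the R1‖R2 pair into one equivalent R_p; then R_p and R3 form a series string.
R_p = (390×56.0)/(390+56.0) = 48.97 Ω
R_total = R_p + 39.0 = 48.97 + 39.0 = 87.97 Ω
I = V / R_total = 48.0 / 87.97 = 0.5456 A
R3 is the series element, so its power is I²R.
P_R3 = (0.5456)² × 39.0 = 11.61 W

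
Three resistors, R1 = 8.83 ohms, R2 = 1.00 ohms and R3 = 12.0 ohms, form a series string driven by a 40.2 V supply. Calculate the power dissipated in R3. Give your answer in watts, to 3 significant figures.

40.7 W

The current is common to all series resistors; compute it, then apply P = I²R for the target.
R_total = 8.83 + 1.00 + 12.0 = 21.83 Ω
I = V / R_total = 40.2 / 21.83 = 1.842 A
P_R3 = I² × R3 = (1.842)² × 12.0 = 40.69 W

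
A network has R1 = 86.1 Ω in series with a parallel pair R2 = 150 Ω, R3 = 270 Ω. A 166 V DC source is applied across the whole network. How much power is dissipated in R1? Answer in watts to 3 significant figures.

Reduce the parallel pair to R_p first; the network is then a simple series string.
R_p = (150×270)/(150+270) = 96.43 Ω
R_total = 86.1 + 96.43 = 182.5 Ω
I = V / R_total = 166 / 182.5 = 0.9094 A
All the current flows through R1; use P = I²R.
P_R1 = (0.9094)² × 86.1 = 71.21 W

71.2 W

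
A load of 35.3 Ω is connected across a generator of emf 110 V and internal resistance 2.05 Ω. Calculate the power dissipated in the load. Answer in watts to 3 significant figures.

306 W

The internal resistance and the load are in series, so the same I flows through both; get I from ε/(r+R), then I²R for the load.
I = ε / (r + R) = 110 / (2.05 + 35.3) = 2.945 A
P_load = I² R = (2.945)² × 35.3 = 306.2 W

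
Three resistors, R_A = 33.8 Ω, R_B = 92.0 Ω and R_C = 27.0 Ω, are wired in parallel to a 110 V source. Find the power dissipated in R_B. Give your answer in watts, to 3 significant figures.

132 W

Parallel branches share the same voltage; P = V²/R gives the branch power in one step.
P_R_B = V² / R_B = (110)² / 92.0 Ω = 131.5 W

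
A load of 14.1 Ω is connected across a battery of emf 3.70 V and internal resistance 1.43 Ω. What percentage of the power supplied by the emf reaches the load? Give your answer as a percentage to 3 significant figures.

The source delivers εI, of which I²R reaches the load and I²r is lost; since I is common, η = R/(R+r).
η = R / (R + r) = 14.1 / (14.1 + 1.43) = 0.9079

90.8 %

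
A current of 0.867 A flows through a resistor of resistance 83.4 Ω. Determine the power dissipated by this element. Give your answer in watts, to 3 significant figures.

62.7 W

Current and resistance are given, so P = I²R is the direct form.
P = (0.8670 A)² × 83.4 Ω = 62.69 W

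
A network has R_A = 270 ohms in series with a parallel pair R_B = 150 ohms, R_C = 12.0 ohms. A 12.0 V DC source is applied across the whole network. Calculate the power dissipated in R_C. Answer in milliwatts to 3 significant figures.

18.7 mW

Collapse R_B‖R_C to a single equivalent, reducing the network to two series elements.
R_p = (150×12.0)/(150+12.0) = 11.11 Ω
R_total = 270 + 11.11 = 281.1 Ω
I = V / R_total = 12.0 / 281.1 = 0.04269 A
Voltage across the parallel pair: V_p = I × R_p = 0.04269 × 11.11 = 0.4743 V
With V_p across R_C, its power is V_p²/R_C.
P_R_C = (0.4743)² / 12.0 = 0.01875 W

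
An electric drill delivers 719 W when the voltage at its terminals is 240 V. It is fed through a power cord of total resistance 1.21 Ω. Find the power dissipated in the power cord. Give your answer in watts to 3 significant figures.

10.9 W

The power cord and load are in series, so the same current flows in both; the loss is I²R_line.
I = P / V = 719 / 240 = 2.996 A through the power cord.
P_line = I² R_line = (2.996)² × 1.21 = 10.86 W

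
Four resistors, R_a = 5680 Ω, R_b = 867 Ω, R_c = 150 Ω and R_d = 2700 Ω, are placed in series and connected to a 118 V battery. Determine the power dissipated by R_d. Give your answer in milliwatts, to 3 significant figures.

426 mW

Since the resistors are in series they all carry the loop current I = V/R_total; the power in any one is I²R.
R_total = 5680 + 867 + 150 + 2700 = 9397 Ω
I = V / R_total = 118 / 9397 = 0.01256 A
P_R_d = I² × R_d = (0.01256)² × 2700 = 0.4257 W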